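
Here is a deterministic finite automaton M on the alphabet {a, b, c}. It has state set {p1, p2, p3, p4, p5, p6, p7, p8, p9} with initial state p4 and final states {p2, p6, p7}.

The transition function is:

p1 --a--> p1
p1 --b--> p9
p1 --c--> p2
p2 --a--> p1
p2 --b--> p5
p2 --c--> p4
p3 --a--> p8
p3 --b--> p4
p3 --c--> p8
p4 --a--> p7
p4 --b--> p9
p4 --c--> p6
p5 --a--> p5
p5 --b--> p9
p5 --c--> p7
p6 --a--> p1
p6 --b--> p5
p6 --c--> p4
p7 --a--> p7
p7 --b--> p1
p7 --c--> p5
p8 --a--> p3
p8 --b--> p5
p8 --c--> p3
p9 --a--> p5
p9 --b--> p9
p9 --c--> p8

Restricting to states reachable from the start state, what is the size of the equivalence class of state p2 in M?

2

Every state is reachable, so we keep all 9.
Initial partition by acceptance: {p2,p6,p7} | {p1,p3,p4,p5,p8,p9}.
Refine {p2,p6,p7} on symbol a: members go to different blocks, giving {p2,p6} and {p7}.
Split {p1,p3,p4,p5,p8,p9} by δ(·,a) → {p1,p3,p5,p8,p9} and {p4}.
On input b, block {p1,p3,p5,p8,p9} splits into {p1,p5,p8,p9} and {p3}.
Split {p1,p5,p8,p9} by δ(·,a) → {p1,p5,p9} and {p8}.
Split {p1,p5,p9} by δ(·,c) → {p1} and {p5} and {p9}.
No further refinement is possible. Final partition (8 blocks): {p2,p6} | {p1} | {p7} | {p4} | {p3} | {p8} | {p5} | {p9}.
State p2 belongs to the block {p2,p6}, which has 2 states.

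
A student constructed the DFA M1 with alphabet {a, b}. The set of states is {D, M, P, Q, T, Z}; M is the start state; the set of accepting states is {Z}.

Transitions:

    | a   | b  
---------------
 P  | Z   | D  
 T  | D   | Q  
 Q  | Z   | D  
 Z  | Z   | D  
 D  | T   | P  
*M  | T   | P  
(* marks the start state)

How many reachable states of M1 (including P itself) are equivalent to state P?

All states are reachable from the start state.
Initial partition by acceptance: {Z} | {D,M,P,Q,T}.
Split {D,M,P,Q,T} by δ(·,a) → {D,M,T} and {P,Q}.
Stable partition: {Z} | {D,M,T} | {P,Q} — 3 equivalence classes.
The equivalence class containing P is {P,Q}, of size 2.

2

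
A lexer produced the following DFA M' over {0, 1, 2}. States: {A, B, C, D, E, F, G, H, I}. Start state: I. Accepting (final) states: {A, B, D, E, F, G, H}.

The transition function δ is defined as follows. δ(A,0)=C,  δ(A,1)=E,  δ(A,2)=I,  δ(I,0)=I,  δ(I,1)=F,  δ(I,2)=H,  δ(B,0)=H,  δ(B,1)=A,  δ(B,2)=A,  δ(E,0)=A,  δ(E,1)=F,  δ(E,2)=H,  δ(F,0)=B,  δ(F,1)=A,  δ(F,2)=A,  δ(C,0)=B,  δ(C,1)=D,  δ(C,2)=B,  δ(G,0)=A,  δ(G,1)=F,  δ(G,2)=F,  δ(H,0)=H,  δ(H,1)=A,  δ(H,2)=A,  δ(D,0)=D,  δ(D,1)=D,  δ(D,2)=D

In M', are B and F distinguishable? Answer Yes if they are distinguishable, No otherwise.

States {G} cannot be reached from the start state, so discard them.
Initial partition by acceptance: {A,B,D,E,F,H} | {C,I}.
Split {A,B,D,E,F,H} by δ(·,0) → {B,D,E,F,H} and {A}.
Split {B,D,E,F,H} by δ(·,0) → {B,D,F,H} and {E}.
Refine {B,D,F,H} on symbol 1: members go to different blocks, giving {B,F,H} and {D}.
Refine {C,I} on symbol 0: members go to different blocks, giving {C} and {I}.
The partition is now stable with 6 blocks: {B,F,H} | {C} | {A} | {E} | {D} | {I}.
B and F lie in the same block of the stable partition, so they are equivalent — no string distinguishes them.

No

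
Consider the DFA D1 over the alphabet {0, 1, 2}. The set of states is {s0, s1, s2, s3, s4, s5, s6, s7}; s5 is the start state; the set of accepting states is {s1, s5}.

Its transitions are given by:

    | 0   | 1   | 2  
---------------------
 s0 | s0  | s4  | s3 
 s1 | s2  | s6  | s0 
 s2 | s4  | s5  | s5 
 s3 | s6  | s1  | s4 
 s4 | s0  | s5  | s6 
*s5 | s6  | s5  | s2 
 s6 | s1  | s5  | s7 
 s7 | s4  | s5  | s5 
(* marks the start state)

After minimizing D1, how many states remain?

Every state is reachable, so we keep all 8.
Initial partition by acceptance: {s1,s5} | {s0,s2,s3,s4,s6,s7}.
On input 1, block {s1,s5} splits into {s1} and {s5}.
On input 0, block {s0,s2,s3,s4,s6,s7} splits into {s0,s2,s3,s4,s7} and {s6}.
Split {s0,s2,s3,s4,s7} by δ(·,0) → {s0,s2,s4,s7} and {s3}.
On input 1, block {s0,s2,s4,s7} splits into {s2,s4,s7} and {s0}.
On input 0, block {s2,s4,s7} splits into {s2,s7} and {s4}.
Stable partition: {s1} | {s2,s7} | {s5} | {s6} | {s3} | {s0} | {s4} — 7 equivalence classes.

7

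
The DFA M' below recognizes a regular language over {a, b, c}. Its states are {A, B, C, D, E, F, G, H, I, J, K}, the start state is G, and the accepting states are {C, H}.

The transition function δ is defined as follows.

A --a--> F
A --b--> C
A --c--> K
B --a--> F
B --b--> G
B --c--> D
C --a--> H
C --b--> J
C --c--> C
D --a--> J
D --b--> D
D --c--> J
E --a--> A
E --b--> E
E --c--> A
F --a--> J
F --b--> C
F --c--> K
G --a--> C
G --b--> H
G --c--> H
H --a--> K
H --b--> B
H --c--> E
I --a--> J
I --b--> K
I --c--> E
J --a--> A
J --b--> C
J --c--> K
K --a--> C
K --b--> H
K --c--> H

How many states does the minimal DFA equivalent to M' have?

6

Reachable states from the start: {A,B,C,D,E,F,G,H,J,K}. Unreachable: {I} — drop them.
P0 = {C,H} | {A,B,D,E,F,G,J,K}.
On input a, block {C,H} splits into {C} and {H}.
Split {A,B,D,E,F,G,J,K} by δ(·,a) → {A,B,D,E,F,J} and {G,K}.
On input b, block {A,B,D,E,F,J} splits into {A,F,J} and {D,E} and {B}.
No further refinement is possible. Final partition (6 blocks): {C} | {A,F,J} | {H} | {G,K} | {D,E} | {B}.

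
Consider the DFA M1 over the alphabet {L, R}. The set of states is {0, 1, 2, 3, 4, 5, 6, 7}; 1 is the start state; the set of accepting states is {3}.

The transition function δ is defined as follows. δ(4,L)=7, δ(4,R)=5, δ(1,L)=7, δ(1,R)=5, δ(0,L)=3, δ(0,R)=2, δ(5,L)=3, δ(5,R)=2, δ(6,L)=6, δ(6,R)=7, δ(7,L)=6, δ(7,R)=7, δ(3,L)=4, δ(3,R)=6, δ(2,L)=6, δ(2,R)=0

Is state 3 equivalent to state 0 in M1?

No

All states are reachable from the start state.
Initial partition by acceptance: {3} | {0,1,2,4,5,6,7}.
Split {0,1,2,4,5,6,7} by δ(·,L) → {1,2,4,6,7} and {0,5}.
Split {1,2,4,6,7} by δ(·,R) → {1,2,4} and {6,7}.
Stable partition: {3} | {1,2,4} | {0,5} | {6,7} — 4 equivalence classes.
3 and 0 end up in different blocks, so they are distinguishable. For instance, the string 'ε' is accepted from only 3.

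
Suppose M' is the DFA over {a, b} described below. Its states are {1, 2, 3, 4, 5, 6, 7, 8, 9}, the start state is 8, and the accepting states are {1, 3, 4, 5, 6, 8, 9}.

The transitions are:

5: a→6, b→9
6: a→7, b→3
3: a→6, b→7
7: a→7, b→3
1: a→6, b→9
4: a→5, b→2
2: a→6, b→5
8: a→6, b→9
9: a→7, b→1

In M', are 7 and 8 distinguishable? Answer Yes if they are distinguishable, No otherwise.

States {2,4,5} cannot be reached from the start state, so discard them.
P0 = {1,3,6,8,9} | {7}.
On input a, block {1,3,6,8,9} splits into {1,3,8} and {6,9}.
Split {1,3,8} by δ(·,b) → {1,8} and {3}.
On input b, block {6,9} splits into {6} and {9}.
Stable partition: {1,8} | {7} | {6} | {3} | {9} — 5 equivalence classes.
7 and 8 end up in different blocks, so they are distinguishable. For instance, the string 'ε' is accepted from only 8.

Yes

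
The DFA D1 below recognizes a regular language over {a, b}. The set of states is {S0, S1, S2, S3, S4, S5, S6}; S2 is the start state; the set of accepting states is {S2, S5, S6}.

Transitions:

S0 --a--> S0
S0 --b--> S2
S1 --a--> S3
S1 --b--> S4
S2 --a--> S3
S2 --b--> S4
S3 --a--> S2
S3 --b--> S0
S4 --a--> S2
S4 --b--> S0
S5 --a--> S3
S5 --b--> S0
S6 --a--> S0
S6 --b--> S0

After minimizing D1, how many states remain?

3

States {S1,S5,S6} cannot be reached from the start state, so discard them.
P0 = {S2} | {S0,S3,S4}.
On input a, block {S0,S3,S4} splits into {S3,S4} and {S0}.
No further refinement is possible. Final partition (3 blocks): {S2} | {S3,S4} | {S0}.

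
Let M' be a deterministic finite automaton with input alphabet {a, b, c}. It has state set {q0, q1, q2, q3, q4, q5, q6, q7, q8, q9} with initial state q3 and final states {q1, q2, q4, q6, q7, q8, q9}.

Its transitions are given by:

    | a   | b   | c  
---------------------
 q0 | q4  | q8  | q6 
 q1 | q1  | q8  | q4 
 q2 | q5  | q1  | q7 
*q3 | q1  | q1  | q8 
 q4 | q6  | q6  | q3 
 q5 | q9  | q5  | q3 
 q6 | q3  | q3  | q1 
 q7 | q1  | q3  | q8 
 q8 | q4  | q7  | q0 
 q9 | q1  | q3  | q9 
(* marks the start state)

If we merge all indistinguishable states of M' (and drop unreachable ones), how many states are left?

States {q2,q5,q9} cannot be reached from the start state, so discard them.
P0 = {q1,q4,q6,q7,q8} | {q0,q3}.
Refine {q1,q4,q6,q7,q8} on symbol a: members go to different blocks, giving {q1,q4,q7,q8} and {q6}.
Refine {q1,q4,q7,q8} on symbol a: members go to different blocks, giving {q1,q7,q8} and {q4}.
On input a, block {q1,q7,q8} splits into {q1,q7} and {q8}.
Split {q1,q7} by δ(·,b) → {q1} and {q7}.
On input a, block {q0,q3} splits into {q0} and {q3}.
No further refinement is possible. Final partition (7 blocks): {q1} | {q0} | {q6} | {q4} | {q8} | {q7} | {q3}.

7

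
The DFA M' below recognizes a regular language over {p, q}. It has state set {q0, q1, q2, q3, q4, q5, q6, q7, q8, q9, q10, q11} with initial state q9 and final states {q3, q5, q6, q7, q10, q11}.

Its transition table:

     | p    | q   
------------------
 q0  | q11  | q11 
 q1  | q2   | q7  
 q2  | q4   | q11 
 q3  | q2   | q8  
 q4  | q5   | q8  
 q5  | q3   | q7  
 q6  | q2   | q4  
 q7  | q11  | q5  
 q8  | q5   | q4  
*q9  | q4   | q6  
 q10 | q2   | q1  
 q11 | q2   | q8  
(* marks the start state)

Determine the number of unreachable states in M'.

BFS from q9 reaches {q2, q3, q4, q5, q6, q7, q8, q9, q11}; the 3 state(s) q0, q1, q10 are never visited.

3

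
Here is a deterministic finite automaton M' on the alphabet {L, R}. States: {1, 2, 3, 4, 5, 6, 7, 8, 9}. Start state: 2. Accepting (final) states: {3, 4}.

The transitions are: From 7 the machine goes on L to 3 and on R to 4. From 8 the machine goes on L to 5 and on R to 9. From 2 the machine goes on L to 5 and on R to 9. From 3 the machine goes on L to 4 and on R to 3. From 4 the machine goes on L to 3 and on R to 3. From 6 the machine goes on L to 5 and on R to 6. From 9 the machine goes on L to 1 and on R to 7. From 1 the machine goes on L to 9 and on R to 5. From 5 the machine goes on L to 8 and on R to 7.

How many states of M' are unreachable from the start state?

BFS from 2 reaches {1, 2, 3, 4, 5, 7, 8, 9}; the 1 state(s) 6 are never visited.

1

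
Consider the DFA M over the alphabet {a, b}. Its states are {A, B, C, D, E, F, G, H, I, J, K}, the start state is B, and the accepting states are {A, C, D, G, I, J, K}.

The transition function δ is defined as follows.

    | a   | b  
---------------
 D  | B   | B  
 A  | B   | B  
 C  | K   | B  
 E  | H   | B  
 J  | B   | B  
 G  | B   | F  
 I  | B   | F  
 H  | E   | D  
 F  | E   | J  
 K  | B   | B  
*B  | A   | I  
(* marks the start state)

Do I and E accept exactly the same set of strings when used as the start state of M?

First remove the unreachable states {C,G,K}; 8 states remain.
P0 = {A,D,I,J} | {B,E,F,H}.
Refine {B,E,F,H} on symbol a: members go to different blocks, giving {E,F,H} and {B}.
Refine {A,D,I,J} on symbol b: members go to different blocks, giving {A,D,J} and {I}.
Split {E,F,H} by δ(·,b) → {F,H} and {E}.
No further refinement is possible. Final partition (5 blocks): {A,D,J} | {F,H} | {B} | {I} | {E}.
I and E end up in different blocks, so they are distinguishable. For instance, the string 'ε' is accepted from only I.

No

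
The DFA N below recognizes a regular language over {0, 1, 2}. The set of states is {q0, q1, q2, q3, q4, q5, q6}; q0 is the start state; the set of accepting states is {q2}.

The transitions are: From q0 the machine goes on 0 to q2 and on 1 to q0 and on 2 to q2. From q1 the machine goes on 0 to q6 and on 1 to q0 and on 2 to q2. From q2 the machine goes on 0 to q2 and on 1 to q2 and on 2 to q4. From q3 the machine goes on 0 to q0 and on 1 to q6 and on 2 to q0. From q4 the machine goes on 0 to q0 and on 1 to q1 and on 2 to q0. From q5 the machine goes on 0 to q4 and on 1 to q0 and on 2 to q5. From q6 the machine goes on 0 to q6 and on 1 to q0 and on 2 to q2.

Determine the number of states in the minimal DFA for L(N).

Reachable states from the start: {q0,q1,q2,q4,q6}. Unreachable: {q3,q5} — drop them.
Start with accepting vs non-accepting: {q2} | {q0,q1,q4,q6}.
On input 0, block {q0,q1,q4,q6} splits into {q1,q4,q6} and {q0}.
Split {q1,q4,q6} by δ(·,0) → {q1,q6} and {q4}.
No further refinement is possible. Final partition (4 blocks): {q2} | {q1,q6} | {q0} | {q4}.

4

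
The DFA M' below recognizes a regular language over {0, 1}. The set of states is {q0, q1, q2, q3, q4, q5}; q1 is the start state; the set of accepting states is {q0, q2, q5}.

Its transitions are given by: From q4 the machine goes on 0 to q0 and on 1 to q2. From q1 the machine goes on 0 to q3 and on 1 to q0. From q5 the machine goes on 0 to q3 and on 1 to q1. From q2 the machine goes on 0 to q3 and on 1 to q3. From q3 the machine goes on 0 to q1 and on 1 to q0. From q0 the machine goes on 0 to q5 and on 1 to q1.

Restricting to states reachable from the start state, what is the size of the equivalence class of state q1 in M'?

States {q2,q4} cannot be reached from the start state, so discard them.
Initial partition by acceptance: {q0,q5} | {q1,q3}.
Refine {q0,q5} on symbol 0: members go to different blocks, giving {q0} and {q5}.
Stable partition: {q0} | {q1,q3} | {q5} — 3 equivalence classes.
State q1 belongs to the block {q1,q3}, which has 2 states.

2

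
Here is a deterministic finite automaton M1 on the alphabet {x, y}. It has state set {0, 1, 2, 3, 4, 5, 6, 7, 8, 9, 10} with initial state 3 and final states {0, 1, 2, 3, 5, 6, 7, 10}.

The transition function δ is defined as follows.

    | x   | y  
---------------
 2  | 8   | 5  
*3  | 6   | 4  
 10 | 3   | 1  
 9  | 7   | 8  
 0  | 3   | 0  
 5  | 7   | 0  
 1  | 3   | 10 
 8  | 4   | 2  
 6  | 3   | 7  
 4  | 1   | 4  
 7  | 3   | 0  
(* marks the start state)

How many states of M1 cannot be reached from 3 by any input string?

4

Starting at 3 and following transitions, the reachable set is {0, 1, 3, 4, 6, 7, 10}. That leaves 2, 5, 8, 9 unreachable — 4 in total.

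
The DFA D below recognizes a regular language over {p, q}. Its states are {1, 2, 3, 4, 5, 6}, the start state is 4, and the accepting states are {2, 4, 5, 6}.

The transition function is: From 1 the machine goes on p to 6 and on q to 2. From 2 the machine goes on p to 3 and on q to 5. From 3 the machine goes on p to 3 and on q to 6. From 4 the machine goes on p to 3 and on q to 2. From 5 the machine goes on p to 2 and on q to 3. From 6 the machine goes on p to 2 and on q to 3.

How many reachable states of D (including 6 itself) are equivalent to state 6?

Reachable states from the start: {2,3,4,5,6}. Unreachable: {1} — drop them.
Initial partition by acceptance: {2,4,5,6} | {3}.
Refine {2,4,5,6} on symbol p: members go to different blocks, giving {2,4} and {5,6}.
Refine {2,4} on symbol q: members go to different blocks, giving {2} and {4}.
The partition is now stable with 4 blocks: {2} | {3} | {5,6} | {4}.
State 6 belongs to the block {5,6}, which has 2 states.

2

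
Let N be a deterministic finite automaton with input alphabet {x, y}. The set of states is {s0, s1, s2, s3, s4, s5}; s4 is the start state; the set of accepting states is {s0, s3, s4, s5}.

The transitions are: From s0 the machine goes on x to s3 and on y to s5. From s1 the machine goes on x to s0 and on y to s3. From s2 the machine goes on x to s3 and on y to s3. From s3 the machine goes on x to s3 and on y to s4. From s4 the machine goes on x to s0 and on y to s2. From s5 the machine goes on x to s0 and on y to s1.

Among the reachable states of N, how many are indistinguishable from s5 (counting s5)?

2

All states are reachable from the start state.
Initial partition by acceptance: {s0,s3,s4,s5} | {s1,s2}.
Split {s0,s3,s4,s5} by δ(·,y) → {s0,s3} and {s4,s5}.
No further refinement is possible. Final partition (3 blocks): {s0,s3} | {s1,s2} | {s4,s5}.
The equivalence class containing s5 is {s4,s5}, of size 2.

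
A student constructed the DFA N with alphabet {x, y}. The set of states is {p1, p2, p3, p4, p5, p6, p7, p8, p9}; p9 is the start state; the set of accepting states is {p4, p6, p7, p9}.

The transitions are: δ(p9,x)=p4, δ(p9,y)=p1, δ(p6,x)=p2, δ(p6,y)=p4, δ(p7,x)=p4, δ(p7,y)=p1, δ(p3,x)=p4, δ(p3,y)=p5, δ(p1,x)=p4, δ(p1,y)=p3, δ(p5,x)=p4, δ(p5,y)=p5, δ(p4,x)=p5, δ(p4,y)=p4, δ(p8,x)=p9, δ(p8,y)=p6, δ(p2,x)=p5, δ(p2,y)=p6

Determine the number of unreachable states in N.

4

Starting at p9 and following transitions, the reachable set is {p1, p3, p4, p5, p9}. That leaves p2, p6, p7, p8 unreachable — 4 in total.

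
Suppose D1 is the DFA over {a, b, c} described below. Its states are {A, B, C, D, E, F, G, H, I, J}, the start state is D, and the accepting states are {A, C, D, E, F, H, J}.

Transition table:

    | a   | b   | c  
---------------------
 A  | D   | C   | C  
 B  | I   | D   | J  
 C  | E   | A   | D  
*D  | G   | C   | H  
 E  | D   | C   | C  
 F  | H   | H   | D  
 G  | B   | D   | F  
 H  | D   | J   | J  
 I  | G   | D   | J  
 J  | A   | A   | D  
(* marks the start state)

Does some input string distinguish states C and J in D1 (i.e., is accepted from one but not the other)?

Initial partition by acceptance: {A,C,D,E,F,H,J} | {B,G,I}.
Refine {A,C,D,E,F,H,J} on symbol a: members go to different blocks, giving {A,C,E,F,H,J} and {D}.
Refine {A,C,E,F,H,J} on symbol a: members go to different blocks, giving {A,E,H} and {C,F,J}.
The partition is now stable with 4 blocks: {A,E,H} | {B,G,I} | {D} | {C,F,J}.
C and J lie in the same block of the stable partition, so they are equivalent — no string distinguishes them.

No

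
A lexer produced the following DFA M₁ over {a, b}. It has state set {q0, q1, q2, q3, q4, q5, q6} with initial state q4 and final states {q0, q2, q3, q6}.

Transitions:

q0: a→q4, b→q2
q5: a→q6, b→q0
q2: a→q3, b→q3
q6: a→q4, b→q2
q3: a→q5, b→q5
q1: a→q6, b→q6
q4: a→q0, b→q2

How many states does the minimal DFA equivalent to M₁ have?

5

States {q1} cannot be reached from the start state, so discard them.
Start with accepting vs non-accepting: {q0,q2,q3,q6} | {q4,q5}.
On input a, block {q0,q2,q3,q6} splits into {q0,q3,q6} and {q2}.
On input b, block {q0,q3,q6} splits into {q0,q6} and {q3}.
Refine {q4,q5} on symbol b: members go to different blocks, giving {q4} and {q5}.
Stable partition: {q0,q6} | {q4} | {q2} | {q3} | {q5} — 5 equivalence classes.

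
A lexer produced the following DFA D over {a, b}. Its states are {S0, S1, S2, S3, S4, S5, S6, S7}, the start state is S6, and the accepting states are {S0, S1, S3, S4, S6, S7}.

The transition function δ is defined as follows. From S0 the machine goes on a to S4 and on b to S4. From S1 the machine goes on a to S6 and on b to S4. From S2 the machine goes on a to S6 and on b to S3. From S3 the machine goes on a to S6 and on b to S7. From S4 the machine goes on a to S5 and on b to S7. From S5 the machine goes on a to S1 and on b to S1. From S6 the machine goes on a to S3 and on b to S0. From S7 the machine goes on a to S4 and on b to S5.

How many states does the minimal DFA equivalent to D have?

States {S2} cannot be reached from the start state, so discard them.
Initial partition by acceptance: {S0,S1,S3,S4,S6,S7} | {S5}.
Refine {S0,S1,S3,S4,S6,S7} on symbol a: members go to different blocks, giving {S0,S1,S3,S6,S7} and {S4}.
Split {S0,S1,S3,S6,S7} by δ(·,a) → {S1,S3,S6} and {S0,S7}.
Refine {S1,S3,S6} on symbol b: members go to different blocks, giving {S3,S6} and {S1}.
Split {S0,S7} by δ(·,b) → {S0} and {S7}.
Split {S3,S6} by δ(·,b) → {S3} and {S6}.
The partition is now stable with 7 blocks: {S3} | {S5} | {S4} | {S0} | {S1} | {S7} | {S6}.

7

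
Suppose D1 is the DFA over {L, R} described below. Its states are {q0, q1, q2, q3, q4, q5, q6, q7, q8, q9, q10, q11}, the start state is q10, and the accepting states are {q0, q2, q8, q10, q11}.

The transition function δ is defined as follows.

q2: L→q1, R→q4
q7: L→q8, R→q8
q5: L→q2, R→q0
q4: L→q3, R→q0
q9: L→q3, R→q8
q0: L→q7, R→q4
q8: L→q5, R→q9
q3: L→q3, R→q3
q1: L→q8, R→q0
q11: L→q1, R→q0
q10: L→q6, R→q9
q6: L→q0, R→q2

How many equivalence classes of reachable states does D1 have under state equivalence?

States {q11} cannot be reached from the start state, so discard them.
Start with accepting vs non-accepting: {q0,q2,q8,q10} | {q1,q3,q4,q5,q6,q7,q9}.
Refine {q1,q3,q4,q5,q6,q7,q9} on symbol L: members go to different blocks, giving {q1,q5,q6,q7} and {q3,q4,q9}.
Refine {q3,q4,q9} on symbol R: members go to different blocks, giving {q4,q9} and {q3}.
No further refinement is possible. Final partition (4 blocks): {q0,q2,q8,q10} | {q1,q5,q6,q7} | {q4,q9} | {q3}.

4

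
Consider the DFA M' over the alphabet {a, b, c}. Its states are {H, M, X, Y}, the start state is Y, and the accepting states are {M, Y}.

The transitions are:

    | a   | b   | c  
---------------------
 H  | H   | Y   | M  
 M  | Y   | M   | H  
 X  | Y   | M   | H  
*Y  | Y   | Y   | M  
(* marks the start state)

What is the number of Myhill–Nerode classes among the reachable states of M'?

3

First remove the unreachable states {X}; 3 states remain.
Initial partition by acceptance: {M,Y} | {H}.
Refine {M,Y} on symbol c: members go to different blocks, giving {M} and {Y}.
The partition is now stable with 3 blocks: {M} | {H} | {Y}.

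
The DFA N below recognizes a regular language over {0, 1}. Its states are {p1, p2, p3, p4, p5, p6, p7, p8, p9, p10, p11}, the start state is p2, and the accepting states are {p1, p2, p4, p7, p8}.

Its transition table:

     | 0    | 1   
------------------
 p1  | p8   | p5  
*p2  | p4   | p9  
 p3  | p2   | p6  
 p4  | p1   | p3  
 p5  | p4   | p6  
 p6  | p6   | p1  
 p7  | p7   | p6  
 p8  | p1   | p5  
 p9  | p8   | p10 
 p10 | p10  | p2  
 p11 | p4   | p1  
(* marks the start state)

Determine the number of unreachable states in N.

No path from p2 leads to p7, p11; the other 9 states are all reachable.

2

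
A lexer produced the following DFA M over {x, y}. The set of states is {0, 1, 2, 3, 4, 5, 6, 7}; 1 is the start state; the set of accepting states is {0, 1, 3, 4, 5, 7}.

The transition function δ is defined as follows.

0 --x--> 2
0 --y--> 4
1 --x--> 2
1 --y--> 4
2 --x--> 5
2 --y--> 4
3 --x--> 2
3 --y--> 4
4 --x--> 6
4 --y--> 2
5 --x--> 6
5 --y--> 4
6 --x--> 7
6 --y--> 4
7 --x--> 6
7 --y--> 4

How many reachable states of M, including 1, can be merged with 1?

Reachable states from the start: {1,2,4,5,6,7}. Unreachable: {0,3} — drop them.
Start with accepting vs non-accepting: {1,4,5,7} | {2,6}.
Split {1,4,5,7} by δ(·,y) → {1,5,7} and {4}.
Stable partition: {1,5,7} | {2,6} | {4} — 3 equivalence classes.
State 1 belongs to the block {1,5,7}, which has 3 states.

3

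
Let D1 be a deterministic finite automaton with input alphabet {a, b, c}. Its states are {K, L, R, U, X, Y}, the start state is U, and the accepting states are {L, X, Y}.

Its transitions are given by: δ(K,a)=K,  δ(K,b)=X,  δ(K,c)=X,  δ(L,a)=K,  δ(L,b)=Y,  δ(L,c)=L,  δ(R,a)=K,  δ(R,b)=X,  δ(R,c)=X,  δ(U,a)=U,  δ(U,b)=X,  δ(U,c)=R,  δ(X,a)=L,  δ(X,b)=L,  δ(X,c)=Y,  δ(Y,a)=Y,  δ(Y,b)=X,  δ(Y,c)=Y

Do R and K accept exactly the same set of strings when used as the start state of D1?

Yes

Every state is reachable, so we keep all 6.
Initial partition by acceptance: {L,X,Y} | {K,R,U}.
On input a, block {L,X,Y} splits into {X,Y} and {L}.
Refine {X,Y} on symbol a: members go to different blocks, giving {X} and {Y}.
Refine {K,R,U} on symbol c: members go to different blocks, giving {K,R} and {U}.
The partition is now stable with 5 blocks: {X} | {K,R} | {L} | {Y} | {U}.
R and K lie in the same block of the stable partition, so they are equivalent — no string distinguishes them.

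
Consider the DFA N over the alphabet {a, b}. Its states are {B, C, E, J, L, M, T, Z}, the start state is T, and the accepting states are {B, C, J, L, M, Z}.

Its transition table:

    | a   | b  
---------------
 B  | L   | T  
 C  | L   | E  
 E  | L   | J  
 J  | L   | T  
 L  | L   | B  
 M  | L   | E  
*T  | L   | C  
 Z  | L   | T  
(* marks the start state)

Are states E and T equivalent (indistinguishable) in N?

States {M,Z} cannot be reached from the start state, so discard them.
Start with accepting vs non-accepting: {B,C,J,L} | {E,T}.
On input b, block {B,C,J,L} splits into {B,C,J} and {L}.
No further refinement is possible. Final partition (3 blocks): {B,C,J} | {E,T} | {L}.
E and T lie in the same block of the stable partition, so they are equivalent — no string distinguishes them.

Yes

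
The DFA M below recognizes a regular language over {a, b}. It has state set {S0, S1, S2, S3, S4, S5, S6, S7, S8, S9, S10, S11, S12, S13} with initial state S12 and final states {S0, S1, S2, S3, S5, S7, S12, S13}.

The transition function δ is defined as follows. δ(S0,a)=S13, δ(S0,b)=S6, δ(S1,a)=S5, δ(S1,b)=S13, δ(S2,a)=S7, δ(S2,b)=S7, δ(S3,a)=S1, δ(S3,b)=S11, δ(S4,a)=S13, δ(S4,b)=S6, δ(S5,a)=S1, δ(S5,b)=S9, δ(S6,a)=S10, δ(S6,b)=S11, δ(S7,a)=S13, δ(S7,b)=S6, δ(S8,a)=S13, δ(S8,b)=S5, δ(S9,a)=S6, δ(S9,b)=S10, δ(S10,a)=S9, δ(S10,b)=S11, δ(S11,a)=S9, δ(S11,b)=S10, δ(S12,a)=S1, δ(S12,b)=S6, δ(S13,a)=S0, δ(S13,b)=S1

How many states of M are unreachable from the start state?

Starting at S12 and following transitions, the reachable set is {S0, S1, S5, S6, S9, S10, S11, S12, S13}. That leaves S2, S3, S4, S7, S8 unreachable — 5 in total.

5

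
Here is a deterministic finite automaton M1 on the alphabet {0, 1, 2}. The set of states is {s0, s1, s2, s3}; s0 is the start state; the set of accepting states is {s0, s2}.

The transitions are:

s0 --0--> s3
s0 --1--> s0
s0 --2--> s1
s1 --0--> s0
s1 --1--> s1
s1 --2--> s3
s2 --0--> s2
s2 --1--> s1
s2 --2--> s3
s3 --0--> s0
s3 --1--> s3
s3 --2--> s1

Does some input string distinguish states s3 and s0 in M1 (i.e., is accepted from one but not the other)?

Yes

States {s2} cannot be reached from the start state, so discard them.
Initial partition by acceptance: {s0} | {s1,s3}.
No further refinement is possible. Final partition (2 blocks): {s0} | {s1,s3}.
s3 and s0 end up in different blocks, so they are distinguishable. For instance, the string 'ε' is accepted from only s0.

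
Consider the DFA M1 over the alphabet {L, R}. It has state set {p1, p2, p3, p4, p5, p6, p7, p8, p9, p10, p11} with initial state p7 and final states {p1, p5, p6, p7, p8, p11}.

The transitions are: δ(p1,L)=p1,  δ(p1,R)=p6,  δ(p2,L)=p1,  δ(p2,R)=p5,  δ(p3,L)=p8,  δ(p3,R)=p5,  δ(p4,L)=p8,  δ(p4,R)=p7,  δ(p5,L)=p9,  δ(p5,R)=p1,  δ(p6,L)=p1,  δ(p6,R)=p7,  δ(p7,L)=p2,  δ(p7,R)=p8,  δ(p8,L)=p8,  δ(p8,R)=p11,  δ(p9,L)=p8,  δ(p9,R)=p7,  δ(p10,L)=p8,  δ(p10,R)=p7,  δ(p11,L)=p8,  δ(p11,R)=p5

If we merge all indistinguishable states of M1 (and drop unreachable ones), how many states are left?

4

States {p3,p4,p10} cannot be reached from the start state, so discard them.
Start with accepting vs non-accepting: {p1,p5,p6,p7,p8,p11} | {p2,p9}.
Split {p1,p5,p6,p7,p8,p11} by δ(·,L) → {p1,p6,p8,p11} and {p5,p7}.
Refine {p1,p6,p8,p11} on symbol R: members go to different blocks, giving {p1,p8} and {p6,p11}.
No further refinement is possible. Final partition (4 blocks): {p1,p8} | {p2,p9} | {p5,p7} | {p6,p11}.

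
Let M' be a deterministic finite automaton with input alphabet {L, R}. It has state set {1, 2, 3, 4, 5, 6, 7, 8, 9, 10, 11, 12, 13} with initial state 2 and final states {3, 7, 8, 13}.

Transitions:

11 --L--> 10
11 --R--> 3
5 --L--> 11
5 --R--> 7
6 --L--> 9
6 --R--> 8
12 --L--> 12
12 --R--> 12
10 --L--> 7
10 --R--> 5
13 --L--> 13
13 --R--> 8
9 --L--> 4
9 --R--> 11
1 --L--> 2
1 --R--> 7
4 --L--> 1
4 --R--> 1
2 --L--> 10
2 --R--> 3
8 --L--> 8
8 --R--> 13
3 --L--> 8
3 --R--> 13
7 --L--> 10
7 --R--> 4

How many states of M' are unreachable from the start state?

No path from 2 leads to 6, 9, 12; the other 10 states are all reachable.

3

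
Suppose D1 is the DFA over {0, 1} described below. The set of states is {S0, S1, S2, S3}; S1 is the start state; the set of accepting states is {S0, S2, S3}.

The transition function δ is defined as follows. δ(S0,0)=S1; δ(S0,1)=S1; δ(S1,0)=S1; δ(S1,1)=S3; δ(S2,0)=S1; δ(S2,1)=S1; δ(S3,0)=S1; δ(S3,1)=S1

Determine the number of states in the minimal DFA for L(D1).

First remove the unreachable states {S0,S2}; 2 states remain.
Start with accepting vs non-accepting: {S3} | {S1}.
Stable partition: {S3} | {S1} — 2 equivalence classes.

2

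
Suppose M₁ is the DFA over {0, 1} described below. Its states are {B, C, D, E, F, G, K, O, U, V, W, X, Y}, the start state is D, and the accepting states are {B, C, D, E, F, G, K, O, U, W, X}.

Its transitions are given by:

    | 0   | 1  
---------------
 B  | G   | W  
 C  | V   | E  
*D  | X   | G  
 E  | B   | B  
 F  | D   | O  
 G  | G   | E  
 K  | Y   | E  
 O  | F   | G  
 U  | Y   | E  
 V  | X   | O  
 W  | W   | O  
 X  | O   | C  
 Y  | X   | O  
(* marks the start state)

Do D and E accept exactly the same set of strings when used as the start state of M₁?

States {K,U,Y} cannot be reached from the start state, so discard them.
Initial partition by acceptance: {B,C,D,E,F,G,O,W,X} | {V}.
Refine {B,C,D,E,F,G,O,W,X} on symbol 0: members go to different blocks, giving {B,D,E,F,G,O,W,X} and {C}.
Split {B,D,E,F,G,O,W,X} by δ(·,1) → {B,D,E,F,G,O,W} and {X}.
Refine {B,D,E,F,G,O,W} on symbol 0: members go to different blocks, giving {B,E,F,G,O,W} and {D}.
Refine {B,E,F,G,O,W} on symbol 0: members go to different blocks, giving {B,E,G,O,W} and {F}.
Split {B,E,G,O,W} by δ(·,0) → {B,E,G,W} and {O}.
On input 1, block {B,E,G,W} splits into {B,E,G} and {W}.
On input 1, block {B,E,G} splits into {E,G} and {B}.
On input 0, block {E,G} splits into {G} and {E}.
The partition is now stable with 10 blocks: {G} | {V} | {C} | {X} | {D} | {F} | {O} | {W} | {B} | {E}.
D and E end up in different blocks, so they are distinguishable. For instance, the string '010' is accepted from only E.

No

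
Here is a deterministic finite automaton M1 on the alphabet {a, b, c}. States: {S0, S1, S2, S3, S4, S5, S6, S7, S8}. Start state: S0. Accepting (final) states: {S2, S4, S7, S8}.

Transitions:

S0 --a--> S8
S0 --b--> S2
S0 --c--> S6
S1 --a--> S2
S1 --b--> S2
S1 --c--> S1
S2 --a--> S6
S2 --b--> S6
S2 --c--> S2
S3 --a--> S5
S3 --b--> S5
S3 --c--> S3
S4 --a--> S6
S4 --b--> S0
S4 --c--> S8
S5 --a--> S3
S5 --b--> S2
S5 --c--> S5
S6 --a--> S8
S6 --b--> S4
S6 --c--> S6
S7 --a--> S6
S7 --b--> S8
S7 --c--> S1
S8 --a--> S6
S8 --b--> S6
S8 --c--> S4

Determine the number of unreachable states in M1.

BFS from S0 reaches {S0, S2, S4, S6, S8}; the 4 state(s) S1, S3, S5, S7 are never visited.

4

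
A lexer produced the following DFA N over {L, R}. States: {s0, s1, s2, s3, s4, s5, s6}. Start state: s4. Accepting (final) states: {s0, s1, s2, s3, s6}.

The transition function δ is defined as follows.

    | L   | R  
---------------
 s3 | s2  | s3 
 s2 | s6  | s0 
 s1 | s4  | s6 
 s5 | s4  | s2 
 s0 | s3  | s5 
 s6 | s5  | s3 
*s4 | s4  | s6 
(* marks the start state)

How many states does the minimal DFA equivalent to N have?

6

First remove the unreachable states {s1}; 6 states remain.
Initial partition by acceptance: {s0,s2,s3,s6} | {s4,s5}.
Split {s0,s2,s3,s6} by δ(·,L) → {s0,s2,s3} and {s6}.
Refine {s0,s2,s3} on symbol L: members go to different blocks, giving {s0,s3} and {s2}.
On input L, block {s0,s3} splits into {s0} and {s3}.
On input R, block {s4,s5} splits into {s4} and {s5}.
No further refinement is possible. Final partition (6 blocks): {s0} | {s4} | {s6} | {s2} | {s3} | {s5}.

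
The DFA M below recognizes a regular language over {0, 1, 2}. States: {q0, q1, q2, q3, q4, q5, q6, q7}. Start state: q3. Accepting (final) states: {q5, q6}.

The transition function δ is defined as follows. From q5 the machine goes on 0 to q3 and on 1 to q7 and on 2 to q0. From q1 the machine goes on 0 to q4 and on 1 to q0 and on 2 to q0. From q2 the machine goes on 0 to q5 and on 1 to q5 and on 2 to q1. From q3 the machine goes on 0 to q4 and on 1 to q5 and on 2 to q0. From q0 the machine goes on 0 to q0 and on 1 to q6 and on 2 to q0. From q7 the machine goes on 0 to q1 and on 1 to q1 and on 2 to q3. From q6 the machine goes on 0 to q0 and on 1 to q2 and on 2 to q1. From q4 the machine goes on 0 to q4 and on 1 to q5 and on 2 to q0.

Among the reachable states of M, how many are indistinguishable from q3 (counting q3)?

2

P0 = {q5,q6} | {q0,q1,q2,q3,q4,q7}.
On input 0, block {q0,q1,q2,q3,q4,q7} splits into {q0,q1,q3,q4,q7} and {q2}.
Split {q5,q6} by δ(·,1) → {q5} and {q6}.
On input 1, block {q0,q1,q3,q4,q7} splits into {q1,q7} and {q3,q4} and {q0}.
On input 0, block {q1,q7} splits into {q1} and {q7}.
No further refinement is possible. Final partition (7 blocks): {q5} | {q1} | {q2} | {q6} | {q3,q4} | {q0} | {q7}.
The equivalence class containing q3 is {q3,q4}, of size 2.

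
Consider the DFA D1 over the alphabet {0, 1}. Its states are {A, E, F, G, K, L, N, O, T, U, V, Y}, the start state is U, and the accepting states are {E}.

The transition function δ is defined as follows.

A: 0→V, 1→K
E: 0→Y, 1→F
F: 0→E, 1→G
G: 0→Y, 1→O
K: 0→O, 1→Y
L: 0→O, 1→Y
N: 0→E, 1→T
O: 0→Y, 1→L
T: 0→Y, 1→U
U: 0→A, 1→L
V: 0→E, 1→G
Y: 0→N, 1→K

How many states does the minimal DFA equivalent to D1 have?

6

Start with accepting vs non-accepting: {E} | {A,F,G,K,L,N,O,T,U,V,Y}.
Split {A,F,G,K,L,N,O,T,U,V,Y} by δ(·,0) → {A,G,K,L,O,T,U,Y} and {F,N,V}.
On input 0, block {A,G,K,L,O,T,U,Y} splits into {G,K,L,O,T,U} and {A,Y}.
On input 0, block {G,K,L,O,T,U} splits into {G,O,T,U} and {K,L}.
On input 1, block {G,O,T,U} splits into {O,U} and {G,T}.
The partition is now stable with 6 blocks: {E} | {O,U} | {F,N,V} | {A,Y} | {K,L} | {G,T}.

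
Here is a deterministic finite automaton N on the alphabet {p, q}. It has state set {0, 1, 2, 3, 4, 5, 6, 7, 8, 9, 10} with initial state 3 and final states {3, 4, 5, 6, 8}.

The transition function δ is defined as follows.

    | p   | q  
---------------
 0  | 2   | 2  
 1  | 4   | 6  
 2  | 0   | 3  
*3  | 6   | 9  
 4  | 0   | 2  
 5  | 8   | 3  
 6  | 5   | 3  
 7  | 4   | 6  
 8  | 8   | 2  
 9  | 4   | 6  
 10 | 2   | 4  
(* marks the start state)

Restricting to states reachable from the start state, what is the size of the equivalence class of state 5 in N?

1

States {1,7,10} cannot be reached from the start state, so discard them.
P0 = {3,4,5,6,8} | {0,2,9}.
Refine {3,4,5,6,8} on symbol p: members go to different blocks, giving {3,5,6,8} and {4}.
Refine {3,5,6,8} on symbol q: members go to different blocks, giving {3,8} and {5,6}.
Refine {3,8} on symbol p: members go to different blocks, giving {3} and {8}.
Split {0,2,9} by δ(·,p) → {0,2} and {9}.
On input q, block {0,2} splits into {0} and {2}.
Split {5,6} by δ(·,p) → {5} and {6}.
No further refinement is possible. Final partition (8 blocks): {3} | {0} | {4} | {5} | {8} | {9} | {2} | {6}.
State 5 belongs to the block {5}, which has 1 states.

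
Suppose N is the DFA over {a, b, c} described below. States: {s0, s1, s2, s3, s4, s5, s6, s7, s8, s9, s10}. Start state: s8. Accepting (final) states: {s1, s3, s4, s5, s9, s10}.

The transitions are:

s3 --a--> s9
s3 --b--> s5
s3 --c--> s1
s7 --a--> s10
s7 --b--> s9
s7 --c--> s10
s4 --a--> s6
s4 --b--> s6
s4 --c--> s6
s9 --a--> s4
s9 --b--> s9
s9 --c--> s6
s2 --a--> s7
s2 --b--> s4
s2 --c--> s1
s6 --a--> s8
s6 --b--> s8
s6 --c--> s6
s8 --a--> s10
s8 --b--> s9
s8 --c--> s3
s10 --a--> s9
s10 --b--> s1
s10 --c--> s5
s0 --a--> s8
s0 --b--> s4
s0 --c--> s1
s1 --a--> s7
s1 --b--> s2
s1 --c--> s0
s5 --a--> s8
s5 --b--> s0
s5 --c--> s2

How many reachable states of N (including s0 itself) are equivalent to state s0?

Initial partition by acceptance: {s1,s3,s4,s5,s9,s10} | {s0,s2,s6,s7,s8}.
Split {s1,s3,s4,s5,s9,s10} by δ(·,a) → {s1,s4,s5} and {s3,s9,s10}.
On input a, block {s0,s2,s6,s7,s8} splits into {s0,s2,s6} and {s7,s8}.
On input a, block {s1,s4,s5} splits into {s1,s5} and {s4}.
On input b, block {s0,s2,s6} splits into {s0,s2} and {s6}.
On input a, block {s3,s9,s10} splits into {s3,s10} and {s9}.
Stable partition: {s1,s5} | {s0,s2} | {s3,s10} | {s7,s8} | {s4} | {s6} | {s9} — 7 equivalence classes.
The equivalence class containing s0 is {s0,s2}, of size 2.

2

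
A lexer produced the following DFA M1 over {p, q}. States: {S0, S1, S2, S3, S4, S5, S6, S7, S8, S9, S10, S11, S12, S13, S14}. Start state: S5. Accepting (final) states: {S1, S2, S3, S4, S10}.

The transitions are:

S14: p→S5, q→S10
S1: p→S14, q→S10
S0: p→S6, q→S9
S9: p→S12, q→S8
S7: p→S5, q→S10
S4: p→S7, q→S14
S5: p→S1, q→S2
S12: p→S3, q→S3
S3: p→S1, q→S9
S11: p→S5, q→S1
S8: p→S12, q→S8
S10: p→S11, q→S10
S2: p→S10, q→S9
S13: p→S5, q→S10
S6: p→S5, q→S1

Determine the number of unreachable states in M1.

5

No path from S5 leads to S0, S4, S6, S7, S13; the other 10 states are all reachable.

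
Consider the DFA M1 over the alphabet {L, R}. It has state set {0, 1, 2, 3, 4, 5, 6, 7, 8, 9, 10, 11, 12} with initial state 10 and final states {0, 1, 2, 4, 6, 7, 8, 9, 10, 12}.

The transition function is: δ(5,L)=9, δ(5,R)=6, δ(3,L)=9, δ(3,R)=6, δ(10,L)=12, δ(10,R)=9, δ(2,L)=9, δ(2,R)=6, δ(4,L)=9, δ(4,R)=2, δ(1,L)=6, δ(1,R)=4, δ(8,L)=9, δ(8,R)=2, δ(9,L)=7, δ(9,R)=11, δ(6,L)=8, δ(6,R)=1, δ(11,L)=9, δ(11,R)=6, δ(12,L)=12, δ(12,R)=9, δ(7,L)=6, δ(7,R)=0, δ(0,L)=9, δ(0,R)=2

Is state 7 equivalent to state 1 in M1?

Yes

States {3,5} cannot be reached from the start state, so discard them.
Start with accepting vs non-accepting: {0,1,2,4,6,7,8,9,10,12} | {11}.
On input R, block {0,1,2,4,6,7,8,9,10,12} splits into {0,1,2,4,6,7,8,10,12} and {9}.
Split {0,1,2,4,6,7,8,10,12} by δ(·,L) → {1,6,7,10,12} and {0,2,4,8}.
Refine {1,6,7,10,12} on symbol L: members go to different blocks, giving {1,7,10,12} and {6}.
Refine {1,7,10,12} on symbol L: members go to different blocks, giving {1,7} and {10,12}.
Refine {0,2,4,8} on symbol R: members go to different blocks, giving {0,4,8} and {2}.
Stable partition: {1,7} | {11} | {9} | {0,4,8} | {6} | {10,12} | {2} — 7 equivalence classes.
7 and 1 lie in the same block of the stable partition, so they are equivalent — no string distinguishes them.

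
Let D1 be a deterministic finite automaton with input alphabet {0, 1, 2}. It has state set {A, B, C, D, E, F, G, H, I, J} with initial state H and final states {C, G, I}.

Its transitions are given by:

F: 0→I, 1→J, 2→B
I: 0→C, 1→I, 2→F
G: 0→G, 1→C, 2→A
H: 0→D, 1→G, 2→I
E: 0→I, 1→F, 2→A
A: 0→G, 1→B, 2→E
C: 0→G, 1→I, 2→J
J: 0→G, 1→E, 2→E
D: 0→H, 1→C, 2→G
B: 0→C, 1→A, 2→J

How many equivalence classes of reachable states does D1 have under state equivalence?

3

Every state is reachable, so we keep all 10.
P0 = {C,G,I} | {A,B,D,E,F,H,J}.
Refine {A,B,D,E,F,H,J} on symbol 0: members go to different blocks, giving {A,B,E,F,J} and {D,H}.
Stable partition: {C,G,I} | {A,B,E,F,J} | {D,H} — 3 equivalence classes.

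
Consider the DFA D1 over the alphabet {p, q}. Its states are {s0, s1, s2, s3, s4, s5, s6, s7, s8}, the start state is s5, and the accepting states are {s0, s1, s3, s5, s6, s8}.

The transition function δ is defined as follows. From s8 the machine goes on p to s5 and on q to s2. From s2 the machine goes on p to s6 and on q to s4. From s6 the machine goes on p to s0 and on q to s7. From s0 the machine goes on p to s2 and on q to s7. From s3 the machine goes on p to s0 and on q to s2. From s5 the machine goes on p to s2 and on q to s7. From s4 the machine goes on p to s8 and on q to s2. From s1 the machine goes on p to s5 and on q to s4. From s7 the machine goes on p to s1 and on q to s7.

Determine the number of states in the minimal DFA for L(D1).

3

Reachable states from the start: {s0,s1,s2,s4,s5,s6,s7,s8}. Unreachable: {s3} — drop them.
Initial partition by acceptance: {s0,s1,s5,s6,s8} | {s2,s4,s7}.
Split {s0,s1,s5,s6,s8} by δ(·,p) → {s1,s6,s8} and {s0,s5}.
The partition is now stable with 3 blocks: {s1,s6,s8} | {s2,s4,s7} | {s0,s5}.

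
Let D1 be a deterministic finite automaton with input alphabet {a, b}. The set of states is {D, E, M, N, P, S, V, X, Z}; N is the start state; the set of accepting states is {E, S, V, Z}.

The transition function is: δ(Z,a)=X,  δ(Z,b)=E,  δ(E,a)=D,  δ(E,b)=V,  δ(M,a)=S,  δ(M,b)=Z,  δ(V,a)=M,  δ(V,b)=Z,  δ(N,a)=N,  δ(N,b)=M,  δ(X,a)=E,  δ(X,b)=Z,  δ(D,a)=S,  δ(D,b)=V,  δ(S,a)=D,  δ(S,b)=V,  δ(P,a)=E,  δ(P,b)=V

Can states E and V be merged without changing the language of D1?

Reachable states from the start: {D,E,M,N,S,V,X,Z}. Unreachable: {P} — drop them.
P0 = {E,S,V,Z} | {D,M,N,X}.
Split {D,M,N,X} by δ(·,a) → {D,M,X} and {N}.
The partition is now stable with 3 blocks: {E,S,V,Z} | {D,M,X} | {N}.
E and V lie in the same block of the stable partition, so they are equivalent — no string distinguishes them.

Yes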